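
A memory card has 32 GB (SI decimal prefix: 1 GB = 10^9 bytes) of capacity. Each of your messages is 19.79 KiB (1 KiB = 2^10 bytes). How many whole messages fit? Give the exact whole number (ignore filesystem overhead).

Capacity: 32 GB = 32,000,000,000 bytes
Per item: 19.79 KiB = 20,264.96 bytes
⌊32,000,000,000 / 20,264.96⌋ = 1,579,080

1,579,080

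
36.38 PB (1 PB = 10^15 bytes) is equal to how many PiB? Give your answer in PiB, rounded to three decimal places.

36.38 PB = 36.38 × 10^15 bytes = 36,380,000,000,000,000 bytes
1 PiB = 1,125,899,906,842,624 bytes
36,380,000,000,000,000 / 1,125,899,906,842,624 = 32.312 PiB

32.312 PiB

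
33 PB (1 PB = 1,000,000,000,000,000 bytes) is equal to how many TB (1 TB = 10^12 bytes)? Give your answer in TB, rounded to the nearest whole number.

33 PB × 1,000,000,000,000,000 bytes/PB = 33,000,000,000,000,000 bytes
1 TB = 1,000,000,000,000 bytes
33,000,000,000,000,000 / 1,000,000,000,000 = 33,000 TB

33,000 TB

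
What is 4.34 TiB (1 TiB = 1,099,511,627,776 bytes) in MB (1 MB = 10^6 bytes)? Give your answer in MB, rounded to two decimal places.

4.34 TiB × 1,099,511,627,776 bytes/TiB = 4,771,880,464,547.84 bytes
1 MB = 1,000,000 bytes
4,771,880,464,547.84 / 1,000,000 = 4,771,880.46 MB

4,771,880.46 MB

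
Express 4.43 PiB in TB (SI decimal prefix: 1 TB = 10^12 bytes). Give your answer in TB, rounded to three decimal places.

4.43 PiB × 1,125,899,906,842,624 bytes/PiB = 4,987,736,587,312,824.32 bytes
1 TB = 1,000,000,000,000 bytes
4,987,736,587,312,824.32 / 1,000,000,000,000 = 4,987.737 TB

4,987.737 TB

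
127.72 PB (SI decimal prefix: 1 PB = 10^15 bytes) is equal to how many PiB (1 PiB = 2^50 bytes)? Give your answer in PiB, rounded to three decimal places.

127.72 PB = 127.72 × 10^15 bytes = 127,720,000,000,000,000 bytes
1 PiB = 1,125,899,906,842,624 bytes
127,720,000,000,000,000 / 1,125,899,906,842,624 = 113.438 PiB

113.438 PiB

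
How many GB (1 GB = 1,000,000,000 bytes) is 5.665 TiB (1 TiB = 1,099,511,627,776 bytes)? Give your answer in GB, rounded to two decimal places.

5.665 TiB = 5.665 × 2^40 bytes = 6,228,733,371,351.04 bytes
1 GB = 10^9 bytes = 1,000,000,000 bytes
6,228,733,371,351.04 / 1,000,000,000 = 6,228.73 GB

6,228.73 GB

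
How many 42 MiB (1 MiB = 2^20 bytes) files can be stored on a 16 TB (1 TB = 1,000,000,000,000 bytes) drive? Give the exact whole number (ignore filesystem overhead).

Capacity: 16 TB = 16,000,000,000,000 bytes
Per item: 42 MiB = 44,040,192 bytes
⌊16,000,000,000,000 / 44,040,192⌋ = 363,304

363,304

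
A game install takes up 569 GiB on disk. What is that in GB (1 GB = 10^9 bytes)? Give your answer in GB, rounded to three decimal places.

569 GiB × 1,073,741,824 bytes/GiB = 610,959,097,856 bytes
1 GB = 10^9 bytes = 1,000,000,000 bytes
610,959,097,856 / 1,000,000,000 = 610.959 GB

610.959 GB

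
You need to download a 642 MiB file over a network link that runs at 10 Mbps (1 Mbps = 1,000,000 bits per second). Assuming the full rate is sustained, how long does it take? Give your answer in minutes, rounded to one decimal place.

642 MiB = 673,185,792 bytes = 5,385,486,336 bits
10 Mbps = 10,000,000 bits/s
time = 5,385,486,336 / 10,000,000 = 538.55 s
538.55 s / 60 = 9.0 minutes

9.0 minutes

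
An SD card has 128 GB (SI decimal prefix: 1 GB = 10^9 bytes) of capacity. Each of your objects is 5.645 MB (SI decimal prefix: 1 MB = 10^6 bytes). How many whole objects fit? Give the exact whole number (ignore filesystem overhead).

22,674

Capacity: 128 GB = 128,000,000,000 bytes
Per item: 5.645 MB = 5,645,000 bytes
⌊128,000,000,000 / 5,645,000⌋ = 22,674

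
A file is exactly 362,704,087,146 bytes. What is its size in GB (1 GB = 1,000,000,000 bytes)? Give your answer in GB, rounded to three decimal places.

362,704,087,146 bytes given.
1 GB = 10^9 bytes = 1,000,000,000 bytes
362,704,087,146 / 1,000,000,000 = 362.704 GB

362.704 GB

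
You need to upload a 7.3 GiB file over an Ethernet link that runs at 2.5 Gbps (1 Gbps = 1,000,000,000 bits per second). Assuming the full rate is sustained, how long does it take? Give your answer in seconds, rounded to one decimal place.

7.3 GiB = 7,838,315,315.2 bytes = 62,706,522,521.6 bits
2.5 Gbps = 2,500,000,000 bits/s
time = 62,706,522,521.6 / 2,500,000,000 = 25.1 s

25.1 seconds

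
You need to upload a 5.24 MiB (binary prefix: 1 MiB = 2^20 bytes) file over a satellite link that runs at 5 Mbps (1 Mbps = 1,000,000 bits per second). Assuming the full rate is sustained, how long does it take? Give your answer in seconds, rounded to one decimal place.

8.8 seconds

5.24 MiB = 5,494,538.24 bytes = 43,956,305.92 bits
5 Mbps = 5,000,000 bits/s
time = 43,956,305.92 / 5,000,000 = 8.8 s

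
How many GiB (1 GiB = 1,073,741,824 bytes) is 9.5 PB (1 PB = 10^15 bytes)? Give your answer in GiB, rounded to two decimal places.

9.5 PB = 9.5 × 10^15 bytes = 9,500,000,000,000,000 bytes
1 GiB = 1,073,741,824 bytes
9,500,000,000,000,000 / 1,073,741,824 = 8,847,564.46 GiB

8,847,564.46 GiB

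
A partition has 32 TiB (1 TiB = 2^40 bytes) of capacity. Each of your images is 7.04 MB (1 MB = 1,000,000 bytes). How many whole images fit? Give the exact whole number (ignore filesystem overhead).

Capacity: 32 TiB = 35,184,372,088,832 bytes
Per item: 7.04 MB = 7,040,000 bytes
⌊35,184,372,088,832 / 7,040,000⌋ = 4,997,780

4,997,780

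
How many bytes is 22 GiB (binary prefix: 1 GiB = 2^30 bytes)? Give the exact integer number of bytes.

23,622,320,128 bytes

22 × 1,073,741,824 = 23,622,320,128 bytes  (1 GiB = 2^30 bytes)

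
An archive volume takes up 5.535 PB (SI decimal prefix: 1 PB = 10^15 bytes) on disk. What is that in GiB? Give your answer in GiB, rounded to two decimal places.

5,154,870.45 GiB

5.535 PB × 1,000,000,000,000,000 bytes/PB = 5,535,000,000,000,000 bytes
1 GiB = 1,073,741,824 bytes
5,535,000,000,000,000 / 1,073,741,824 = 5,154,870.45 GiB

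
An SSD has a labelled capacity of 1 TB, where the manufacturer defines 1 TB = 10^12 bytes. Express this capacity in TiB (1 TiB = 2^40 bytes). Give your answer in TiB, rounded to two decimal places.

0.91 TiB

1 TB = 1 × 10^12 bytes = 1,000,000,000,000 bytes
1 TiB = 2^40 bytes = 1,099,511,627,776 bytes
1,000,000,000,000 / 1,099,511,627,776 = 0.91 TiB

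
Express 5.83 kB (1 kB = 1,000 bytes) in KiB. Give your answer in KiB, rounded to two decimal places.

5.83 kB = 5.83 × 10^3 bytes = 5,830 bytes
1 KiB = 1,024 bytes
5,830 / 1,024 = 5.69 KiB

5.69 KiB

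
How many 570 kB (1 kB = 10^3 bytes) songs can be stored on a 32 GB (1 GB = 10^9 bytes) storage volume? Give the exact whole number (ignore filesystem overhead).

56,140

Capacity: 32 GB = 32,000,000,000 bytes
Per item: 570 kB = 570,000 bytes
⌊32,000,000,000 / 570,000⌋ = 56,140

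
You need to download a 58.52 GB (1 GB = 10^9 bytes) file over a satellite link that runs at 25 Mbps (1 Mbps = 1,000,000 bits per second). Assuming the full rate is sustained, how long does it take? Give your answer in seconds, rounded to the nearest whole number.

58.52 GB = 58,520,000,000 bytes = 468,160,000,000 bits
25 Mbps = 25,000,000 bits/s
time = 468,160,000,000 / 25,000,000 = 18,726 s

18,726 seconds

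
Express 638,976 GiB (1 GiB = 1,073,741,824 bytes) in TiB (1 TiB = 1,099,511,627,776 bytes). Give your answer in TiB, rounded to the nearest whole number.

638,976 GiB = 638,976 × 2^30 bytes = 686,095,255,732,224 bytes
1 TiB = 1,099,511,627,776 bytes
686,095,255,732,224 / 1,099,511,627,776 = 624 TiB

624 TiB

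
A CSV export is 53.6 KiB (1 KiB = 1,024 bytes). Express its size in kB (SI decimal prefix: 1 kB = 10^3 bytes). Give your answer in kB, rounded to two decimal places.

54.89 kB

53.6 KiB × 1,024 bytes/KiB = 54,886.4 bytes
1 kB = 1,000 bytes
54,886.4 / 1,000 = 54.89 kB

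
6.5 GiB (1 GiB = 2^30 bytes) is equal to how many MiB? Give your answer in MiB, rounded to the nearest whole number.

6,656 MiB

6.5 GiB × 1,073,741,824 bytes/GiB = 6,979,321,856 bytes
1 MiB = 2^20 bytes = 1,048,576 bytes
6,979,321,856 / 1,048,576 = 6,656 MiB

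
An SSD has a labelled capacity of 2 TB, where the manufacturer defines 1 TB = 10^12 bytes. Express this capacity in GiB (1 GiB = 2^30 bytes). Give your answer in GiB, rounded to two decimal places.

2 TB = 2 × 10^12 bytes = 2,000,000,000,000 bytes
1 GiB = 2^30 bytes = 1,073,741,824 bytes
2,000,000,000,000 / 1,073,741,824 = 1,862.65 GiB

1,862.65 GiB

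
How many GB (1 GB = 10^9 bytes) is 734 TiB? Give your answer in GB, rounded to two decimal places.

807,041.53 GB

734 TiB × 1,099,511,627,776 bytes/TiB = 807,041,534,787,584 bytes
1 GB = 10^9 bytes = 1,000,000,000 bytes
807,041,534,787,584 / 1,000,000,000 = 807,041.53 GB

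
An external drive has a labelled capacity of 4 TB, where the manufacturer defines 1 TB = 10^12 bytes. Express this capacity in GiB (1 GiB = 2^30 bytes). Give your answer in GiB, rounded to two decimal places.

3,725.29 GiB

4 TB = 4 × 10^12 bytes = 4,000,000,000,000 bytes
1 GiB = 2^30 bytes = 1,073,741,824 bytes
4,000,000,000,000 / 1,073,741,824 = 3,725.29 GiB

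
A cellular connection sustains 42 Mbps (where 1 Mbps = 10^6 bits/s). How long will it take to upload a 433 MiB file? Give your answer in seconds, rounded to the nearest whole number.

86 seconds

433 MiB = 454,033,408 bytes = 3,632,267,264 bits
42 Mbps = 42,000,000 bits/s
time = 3,632,267,264 / 42,000,000 = 86 s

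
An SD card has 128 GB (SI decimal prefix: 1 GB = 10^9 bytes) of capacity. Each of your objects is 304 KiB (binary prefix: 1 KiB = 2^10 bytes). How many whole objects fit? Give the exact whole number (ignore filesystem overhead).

411,184

Capacity: 128 GB = 128,000,000,000 bytes
Per item: 304 KiB = 311,296 bytes
⌊128,000,000,000 / 311,296⌋ = 411,184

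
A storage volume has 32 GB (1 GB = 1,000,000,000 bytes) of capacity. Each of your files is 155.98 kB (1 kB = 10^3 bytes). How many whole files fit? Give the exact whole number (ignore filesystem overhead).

Capacity: 32 GB = 32,000,000,000 bytes
Per item: 155.98 kB = 155,980 bytes
⌊32,000,000,000 / 155,980⌋ = 205,154

205,154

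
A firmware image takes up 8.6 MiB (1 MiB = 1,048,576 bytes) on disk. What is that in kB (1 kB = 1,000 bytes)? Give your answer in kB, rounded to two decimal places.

8.6 MiB × 1,048,576 bytes/MiB = 9,017,753.6 bytes
1 kB = 10^3 bytes = 1,000 bytes
9,017,753.6 / 1,000 = 9,017.75 kB

9,017.75 kB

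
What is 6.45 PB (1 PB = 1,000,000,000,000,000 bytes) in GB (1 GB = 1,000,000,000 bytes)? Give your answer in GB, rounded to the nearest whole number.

6.45 PB × 1,000,000,000,000,000 bytes/PB = 6,450,000,000,000,000 bytes
1 GB = 1,000,000,000 bytes
6,450,000,000,000,000 / 1,000,000,000 = 6,450,000 GB

6,450,000 GB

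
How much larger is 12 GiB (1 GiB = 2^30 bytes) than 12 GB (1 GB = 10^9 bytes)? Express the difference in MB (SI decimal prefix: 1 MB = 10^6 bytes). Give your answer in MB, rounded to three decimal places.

884.902 MB

12 GiB = 12 × 1,073,741,824 = 12,884,901,888 bytes
12 GB = 12 × 1,000,000,000 = 12,000,000,000 bytes
difference = 884,901,888 bytes
884,901,888 / 1,000,000 = 884.902 MB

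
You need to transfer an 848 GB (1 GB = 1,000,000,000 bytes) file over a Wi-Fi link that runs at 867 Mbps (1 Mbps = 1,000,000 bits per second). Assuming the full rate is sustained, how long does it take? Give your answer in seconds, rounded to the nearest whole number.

7,825 seconds

848 GB = 848,000,000,000 bytes = 6,784,000,000,000 bits
867 Mbps = 867,000,000 bits/s
time = 6,784,000,000,000 / 867,000,000 = 7,825 s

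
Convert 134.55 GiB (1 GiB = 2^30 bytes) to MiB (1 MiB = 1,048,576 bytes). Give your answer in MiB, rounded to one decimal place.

134.55 GiB × 1,073,741,824 bytes/GiB = 144,471,962,419.2 bytes
1 MiB = 2^20 bytes = 1,048,576 bytes
144,471,962,419.2 / 1,048,576 = 137,779.2 MiB

137,779.2 MiB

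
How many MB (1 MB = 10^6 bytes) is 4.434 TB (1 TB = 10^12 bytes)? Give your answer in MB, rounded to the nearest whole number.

4.434 TB = 4.434 × 10^12 bytes = 4,434,000,000,000 bytes
1 MB = 1,000,000 bytes
4,434,000,000,000 / 1,000,000 = 4,434,000 MB

4,434,000 MB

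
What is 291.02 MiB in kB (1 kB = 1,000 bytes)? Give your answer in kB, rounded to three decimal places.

305,156.588 kB

291.02 MiB × 1,048,576 bytes/MiB = 305,156,587.52 bytes
1 kB = 1,000 bytes
305,156,587.52 / 1,000 = 305,156.588 kB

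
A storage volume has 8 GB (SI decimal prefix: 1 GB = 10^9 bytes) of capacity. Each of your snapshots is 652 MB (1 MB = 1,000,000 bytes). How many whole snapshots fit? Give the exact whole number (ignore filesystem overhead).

Capacity: 8 GB = 8,000,000,000 bytes
Per item: 652 MB = 652,000,000 bytes
⌊8,000,000,000 / 652,000,000⌋ = 12

12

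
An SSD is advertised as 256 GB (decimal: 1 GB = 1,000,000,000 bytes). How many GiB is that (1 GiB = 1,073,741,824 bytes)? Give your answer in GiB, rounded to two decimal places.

256 GB = 256 × 10^9 bytes = 256,000,000,000 bytes
1 GiB = 2^30 bytes = 1,073,741,824 bytes
256,000,000,000 / 1,073,741,824 = 238.42 GiB

238.42 GiB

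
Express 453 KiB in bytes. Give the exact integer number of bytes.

453 × 1,024 = 463,872 bytes  (1 KiB = 2^10 bytes)

463,872 bytes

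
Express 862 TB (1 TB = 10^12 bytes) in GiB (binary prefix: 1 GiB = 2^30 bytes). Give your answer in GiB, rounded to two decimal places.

802,800.06 GiB

862 TB = 862 × 10^12 bytes = 862,000,000,000,000 bytes
1 GiB = 1,073,741,824 bytes
862,000,000,000,000 / 1,073,741,824 = 802,800.06 GiB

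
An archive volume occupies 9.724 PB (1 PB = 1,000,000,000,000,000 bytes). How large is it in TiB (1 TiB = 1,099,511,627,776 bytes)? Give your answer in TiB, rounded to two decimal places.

9.724 PB = 9.724 × 10^15 bytes = 9,724,000,000,000,000 bytes
1 TiB = 2^40 bytes = 1,099,511,627,776 bytes
9,724,000,000,000,000 / 1,099,511,627,776 = 8,843.93 TiB

8,843.93 TiB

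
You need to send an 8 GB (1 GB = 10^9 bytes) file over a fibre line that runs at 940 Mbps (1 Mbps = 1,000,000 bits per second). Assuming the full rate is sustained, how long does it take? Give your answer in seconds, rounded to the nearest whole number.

8 GB = 8,000,000,000 bytes = 64,000,000,000 bits
940 Mbps = 940,000,000 bits/s
time = 64,000,000,000 / 940,000,000 = 68 s

68 seconds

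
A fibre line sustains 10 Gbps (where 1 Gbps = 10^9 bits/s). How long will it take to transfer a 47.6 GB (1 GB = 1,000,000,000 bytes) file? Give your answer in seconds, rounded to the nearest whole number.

47.6 GB = 47,600,000,000 bytes = 380,800,000,000 bits
10 Gbps = 10,000,000,000 bits/s
time = 380,800,000,000 / 10,000,000,000 = 38 s

38 seconds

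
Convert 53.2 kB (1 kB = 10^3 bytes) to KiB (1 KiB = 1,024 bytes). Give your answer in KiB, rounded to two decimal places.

51.95 KiB

53.2 kB × 1,000 bytes/kB = 53,200 bytes
1 KiB = 1,024 bytes
53,200 / 1,024 = 51.95 KiB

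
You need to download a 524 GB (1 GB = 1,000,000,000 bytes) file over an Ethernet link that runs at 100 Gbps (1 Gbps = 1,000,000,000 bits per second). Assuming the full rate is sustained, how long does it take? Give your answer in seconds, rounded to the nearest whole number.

524 GB = 524,000,000,000 bytes = 4,192,000,000,000 bits
100 Gbps = 100,000,000,000 bits/s
time = 4,192,000,000,000 / 100,000,000,000 = 42 s

42 seconds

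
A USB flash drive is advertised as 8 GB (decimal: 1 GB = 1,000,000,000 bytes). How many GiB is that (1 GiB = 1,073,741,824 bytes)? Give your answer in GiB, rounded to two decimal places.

8 GB × 1,000,000,000 bytes/GB = 8,000,000,000 bytes
1 GiB = 1,073,741,824 bytes
8,000,000,000 / 1,073,741,824 = 7.45 GiB

7.45 GiB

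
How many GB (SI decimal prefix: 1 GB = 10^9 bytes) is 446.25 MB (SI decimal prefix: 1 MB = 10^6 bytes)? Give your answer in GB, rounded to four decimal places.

446.25 MB = 446.25 × 10^6 bytes = 446,250,000 bytes
1 GB = 1,000,000,000 bytes
446,250,000 / 1,000,000,000 = 0.4463 GB

0.4463 GB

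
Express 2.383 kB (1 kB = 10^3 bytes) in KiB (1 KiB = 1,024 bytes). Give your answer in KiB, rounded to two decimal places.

2.33 KiB

2.383 kB = 2.383 × 10^3 bytes = 2,383 bytes
1 KiB = 2^10 bytes = 1,024 bytes
2,383 / 1,024 = 2.33 KiB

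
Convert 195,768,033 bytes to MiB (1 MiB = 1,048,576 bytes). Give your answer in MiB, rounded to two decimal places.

186.70 MiB

195,768,033 bytes given.
1 MiB = 2^20 bytes = 1,048,576 bytes
195,768,033 / 1,048,576 = 186.70 MiB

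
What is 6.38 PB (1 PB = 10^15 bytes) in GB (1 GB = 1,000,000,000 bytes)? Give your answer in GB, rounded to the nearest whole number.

6,380,000 GB

6.38 PB = 6.38 × 10^15 bytes = 6,380,000,000,000,000 bytes
1 GB = 1,000,000,000 bytes
6,380,000,000,000,000 / 1,000,000,000 = 6,380,000 GB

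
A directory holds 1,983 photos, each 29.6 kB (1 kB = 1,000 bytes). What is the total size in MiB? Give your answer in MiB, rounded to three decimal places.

Total = 1,983 × 29.6 kB = 58696.8 kB
= 58696.8 × 1,000 bytes = 58,696,800 bytes
1 MiB = 1,048,576 bytes
58,696,800 / 1,048,576 = 55.978 MiB

55.978 MiB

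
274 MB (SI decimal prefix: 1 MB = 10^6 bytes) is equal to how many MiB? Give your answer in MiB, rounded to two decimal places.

274 MB = 274 × 10^6 bytes = 274,000,000 bytes
1 MiB = 2^20 bytes = 1,048,576 bytes
274,000,000 / 1,048,576 = 261.31 MiB

261.31 MiB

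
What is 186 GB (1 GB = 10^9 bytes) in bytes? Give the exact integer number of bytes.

186,000,000,000 bytes

186 × 1,000,000,000 = 186,000,000,000 bytes  (1 GB = 10^9 bytes)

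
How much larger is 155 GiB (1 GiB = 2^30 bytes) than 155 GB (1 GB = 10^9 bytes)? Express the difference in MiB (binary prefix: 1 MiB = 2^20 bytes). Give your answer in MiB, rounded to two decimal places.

155 GiB = 155 × 1,073,741,824 = 166,429,982,720 bytes
155 GB = 155 × 1,000,000,000 = 155,000,000,000 bytes
difference = 11,429,982,720 bytes
11,429,982,720 / 1,048,576 = 10,900.48 MiB

10,900.48 MiB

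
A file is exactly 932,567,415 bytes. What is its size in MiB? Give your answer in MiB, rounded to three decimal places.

932,567,415 bytes given.
1 MiB = 1,048,576 bytes
932,567,415 / 1,048,576 = 889.366 MiB

889.366 MiB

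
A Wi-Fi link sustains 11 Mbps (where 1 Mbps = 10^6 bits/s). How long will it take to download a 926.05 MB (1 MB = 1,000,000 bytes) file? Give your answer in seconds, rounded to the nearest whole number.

926.05 MB = 926,050,000 bytes = 7,408,400,000 bits
11 Mbps = 11,000,000 bits/s
time = 7,408,400,000 / 11,000,000 = 673 s

673 seconds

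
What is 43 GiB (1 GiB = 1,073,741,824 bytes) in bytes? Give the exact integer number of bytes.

46,170,898,432 bytes

43 × 1,073,741,824 = 46,170,898,432 bytes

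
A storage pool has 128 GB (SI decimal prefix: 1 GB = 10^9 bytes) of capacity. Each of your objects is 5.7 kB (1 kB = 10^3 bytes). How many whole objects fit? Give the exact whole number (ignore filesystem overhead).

22,456,140

Capacity: 128 GB = 128,000,000,000 bytes
Per item: 5.7 kB = 5,700 bytes
⌊128,000,000,000 / 5,700⌋ = 22,456,140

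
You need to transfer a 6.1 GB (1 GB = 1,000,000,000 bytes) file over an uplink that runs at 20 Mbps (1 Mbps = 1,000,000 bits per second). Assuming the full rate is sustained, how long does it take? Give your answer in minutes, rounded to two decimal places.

40.67 minutes

6.1 GB = 6,100,000,000 bytes = 48,800,000,000 bits
20 Mbps = 20,000,000 bits/s
time = 48,800,000,000 / 20,000,000 = 2,440.000 s
2,440.000 s / 60 = 40.67 minutes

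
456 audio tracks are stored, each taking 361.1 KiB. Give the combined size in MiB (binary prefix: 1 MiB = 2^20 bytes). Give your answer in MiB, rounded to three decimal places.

Total = 456 × 361.1 KiB = 164661.6 KiB
= 164661.6 × 1,024 bytes = 168,613,478.4 bytes
1 MiB = 1,048,576 bytes
168,613,478.4 / 1,048,576 = 160.802 MiB

160.802 MiB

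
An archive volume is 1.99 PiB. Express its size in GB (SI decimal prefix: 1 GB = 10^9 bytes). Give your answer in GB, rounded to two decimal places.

1.99 PiB = 1.99 × 2^50 bytes = 2,240,540,814,616,821.76 bytes
1 GB = 1,000,000,000 bytes
2,240,540,814,616,821.76 / 1,000,000,000 = 2,240,540.81 GB

2,240,540.81 GB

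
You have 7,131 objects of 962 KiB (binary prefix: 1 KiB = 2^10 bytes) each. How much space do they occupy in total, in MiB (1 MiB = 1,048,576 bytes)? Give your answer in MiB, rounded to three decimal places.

6,699.240 MiB

Total = 7,131 × 962 KiB = 6,860,022 KiB
= 6,860,022 × 1,024 bytes = 7,024,662,528 bytes
1 MiB = 1,048,576 bytes
7,024,662,528 / 1,048,576 = 6,699.240 MiB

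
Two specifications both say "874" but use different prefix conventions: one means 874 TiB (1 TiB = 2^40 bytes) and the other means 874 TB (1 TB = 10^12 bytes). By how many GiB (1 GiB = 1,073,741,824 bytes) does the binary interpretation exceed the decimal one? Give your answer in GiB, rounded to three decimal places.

81,000.070 GiB

874 TiB = 874 × 1,099,511,627,776 = 960,973,162,676,224 bytes
874 TB = 874 × 1,000,000,000,000 = 874,000,000,000,000 bytes
difference = 86,973,162,676,224 bytes
86,973,162,676,224 / 1,073,741,824 = 81,000.070 GiB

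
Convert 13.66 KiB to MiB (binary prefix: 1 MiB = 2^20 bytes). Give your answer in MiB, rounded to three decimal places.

13.66 KiB × 1,024 bytes/KiB = 13,987.84 bytes
1 MiB = 1,048,576 bytes
13,987.84 / 1,048,576 = 0.013 MiB

0.013 MiB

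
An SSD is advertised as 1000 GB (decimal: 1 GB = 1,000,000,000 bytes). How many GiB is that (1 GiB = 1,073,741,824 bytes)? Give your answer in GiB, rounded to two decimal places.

1000 GB × 1,000,000,000 bytes/GB = 1,000,000,000,000 bytes
1 GiB = 2^30 bytes = 1,073,741,824 bytes
1,000,000,000,000 / 1,073,741,824 = 931.32 GiB

931.32 GiB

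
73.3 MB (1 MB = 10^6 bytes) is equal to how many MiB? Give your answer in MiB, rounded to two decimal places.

69.90 MiB

73.3 MB = 73.3 × 10^6 bytes = 73,300,000 bytes
1 MiB = 2^20 bytes = 1,048,576 bytes
73,300,000 / 1,048,576 = 69.90 MiB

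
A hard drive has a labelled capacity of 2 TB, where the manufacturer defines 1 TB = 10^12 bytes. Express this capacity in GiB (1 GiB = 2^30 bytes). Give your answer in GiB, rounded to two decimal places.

1,862.65 GiB

2 TB × 1,000,000,000,000 bytes/TB = 2,000,000,000,000 bytes
1 GiB = 1,073,741,824 bytes
2,000,000,000,000 / 1,073,741,824 = 1,862.65 GiB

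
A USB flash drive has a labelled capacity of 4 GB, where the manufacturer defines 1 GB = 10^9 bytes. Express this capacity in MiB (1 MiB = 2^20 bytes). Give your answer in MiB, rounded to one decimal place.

3,814.7 MiB

4 GB = 4 × 10^9 bytes = 4,000,000,000 bytes
1 MiB = 1,048,576 bytes
4,000,000,000 / 1,048,576 = 3,814.7 MiB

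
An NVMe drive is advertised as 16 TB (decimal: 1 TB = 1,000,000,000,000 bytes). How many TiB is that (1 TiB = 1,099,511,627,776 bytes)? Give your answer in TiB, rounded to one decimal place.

16 TB = 16 × 10^12 bytes = 16,000,000,000,000 bytes
1 TiB = 1,099,511,627,776 bytes
16,000,000,000,000 / 1,099,511,627,776 = 14.6 TiB

14.6 TiB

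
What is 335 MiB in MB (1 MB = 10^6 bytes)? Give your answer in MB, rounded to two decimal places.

351.27 MB

335 MiB × 1,048,576 bytes/MiB = 351,272,960 bytes
1 MB = 10^6 bytes = 1,000,000 bytes
351,272,960 / 1,000,000 = 351.27 MB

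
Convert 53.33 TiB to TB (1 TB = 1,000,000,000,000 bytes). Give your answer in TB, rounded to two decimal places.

58.64 TB

53.33 TiB × 1,099,511,627,776 bytes/TiB = 58,636,955,109,294.08 bytes
1 TB = 10^12 bytes = 1,000,000,000,000 bytes
58,636,955,109,294.08 / 1,000,000,000,000 = 58.64 TB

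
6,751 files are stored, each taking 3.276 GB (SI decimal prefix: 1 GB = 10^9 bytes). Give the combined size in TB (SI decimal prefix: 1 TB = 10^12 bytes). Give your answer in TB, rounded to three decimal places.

Total = 6,751 × 3.276 GB = 22116.276 GB
= 22116.276 × 1,000,000,000 bytes = 22,116,276,000,000 bytes
1 TB = 1,000,000,000,000 bytes
22,116,276,000,000 / 1,000,000,000,000 = 22.116 TB

22.116 TB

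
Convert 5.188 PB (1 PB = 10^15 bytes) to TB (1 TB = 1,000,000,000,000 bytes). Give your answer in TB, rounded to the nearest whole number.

5.188 PB × 1,000,000,000,000,000 bytes/PB = 5,188,000,000,000,000 bytes
1 TB = 10^12 bytes = 1,000,000,000,000 bytes
5,188,000,000,000,000 / 1,000,000,000,000 = 5,188 TB

5,188 TB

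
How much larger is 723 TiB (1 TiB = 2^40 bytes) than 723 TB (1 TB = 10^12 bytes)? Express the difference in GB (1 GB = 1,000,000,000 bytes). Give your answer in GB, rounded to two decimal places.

723 TiB = 723 × 1,099,511,627,776 = 794,946,906,882,048 bytes
723 TB = 723 × 1,000,000,000,000 = 723,000,000,000,000 bytes
difference = 71,946,906,882,048 bytes
71,946,906,882,048 / 1,000,000,000 = 71,946.91 GB

71,946.91 GB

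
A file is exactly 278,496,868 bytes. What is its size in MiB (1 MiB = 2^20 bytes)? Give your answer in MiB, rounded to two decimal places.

278,496,868 bytes given.
1 MiB = 2^20 bytes = 1,048,576 bytes
278,496,868 / 1,048,576 = 265.60 MiB

265.60 MiB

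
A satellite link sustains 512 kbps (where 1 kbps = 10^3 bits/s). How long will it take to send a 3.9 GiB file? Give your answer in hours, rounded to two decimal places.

3.9 GiB = 4,187,593,113.6 bytes = 33,500,744,908.8 bits
512 kbps = 512,000 bits/s
time = 33,500,744,908.8 / 512,000 = 65,431.1424 s
65,431.1424 s / 3600 = 18.18 hours

18.18 hours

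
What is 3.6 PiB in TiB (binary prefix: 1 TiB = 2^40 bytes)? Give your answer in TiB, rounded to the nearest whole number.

3.6 PiB = 3.6 × 2^50 bytes = 4,053,239,664,633,446.4 bytes
1 TiB = 2^40 bytes = 1,099,511,627,776 bytes
4,053,239,664,633,446.4 / 1,099,511,627,776 = 3,686 TiB

3,686 TiB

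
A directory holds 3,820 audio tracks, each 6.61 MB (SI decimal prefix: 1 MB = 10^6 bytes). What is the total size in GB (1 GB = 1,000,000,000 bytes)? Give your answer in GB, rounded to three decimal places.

25.250 GB

Total = 3,820 × 6.61 MB = 25250.2 MB
= 25250.2 × 1,000,000 bytes = 25,250,200,000 bytes
1 GB = 1,000,000,000 bytes
25,250,200,000 / 1,000,000,000 = 25.250 GB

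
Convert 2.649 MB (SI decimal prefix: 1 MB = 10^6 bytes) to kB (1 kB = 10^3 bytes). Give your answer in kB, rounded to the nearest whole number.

2.649 MB = 2.649 × 10^6 bytes = 2,649,000 bytes
1 kB = 1,000 bytes
2,649,000 / 1,000 = 2,649 kB

2,649 kB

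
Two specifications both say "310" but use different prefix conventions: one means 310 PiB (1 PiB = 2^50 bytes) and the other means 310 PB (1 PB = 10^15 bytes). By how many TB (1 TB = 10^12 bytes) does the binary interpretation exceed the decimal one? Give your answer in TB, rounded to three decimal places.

39,028.971 TB

310 PiB = 310 × 1,125,899,906,842,624 = 349,028,971,121,213,440 bytes
310 PB = 310 × 1,000,000,000,000,000 = 310,000,000,000,000,000 bytes
difference = 39,028,971,121,213,440 bytes
39,028,971,121,213,440 / 1,000,000,000,000 = 39,028.971 TB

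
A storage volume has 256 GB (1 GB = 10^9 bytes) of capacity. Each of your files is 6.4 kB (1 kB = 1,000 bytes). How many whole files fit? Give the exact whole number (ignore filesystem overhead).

Capacity: 256 GB = 256,000,000,000 bytes
Per item: 6.4 kB = 6,400 bytes
⌊256,000,000,000 / 6,400⌋ = 40,000,000

40,000,000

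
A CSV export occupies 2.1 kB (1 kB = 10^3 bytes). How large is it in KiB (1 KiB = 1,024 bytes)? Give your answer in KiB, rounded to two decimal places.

2.1 kB = 2.1 × 10^3 bytes = 2,100 bytes
1 KiB = 1,024 bytes
2,100 / 1,024 = 2.05 KiB

2.05 KiB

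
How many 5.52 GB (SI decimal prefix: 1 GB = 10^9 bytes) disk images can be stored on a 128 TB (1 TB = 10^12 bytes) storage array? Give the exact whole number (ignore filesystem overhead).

23,188

Capacity: 128 TB = 128,000,000,000,000 bytes
Per item: 5.52 GB = 5,520,000,000 bytes
⌊128,000,000,000,000 / 5,520,000,000⌋ = 23,188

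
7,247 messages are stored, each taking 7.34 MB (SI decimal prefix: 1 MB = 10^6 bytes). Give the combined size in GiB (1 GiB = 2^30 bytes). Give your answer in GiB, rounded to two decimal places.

Total = 7,247 × 7.34 MB = 53192.98 MB
= 53192.98 × 1,000,000 bytes = 53,192,980,000 bytes
1 GiB = 1,073,741,824 bytes
53,192,980,000 / 1,073,741,824 = 49.54 GiB

49.54 GiB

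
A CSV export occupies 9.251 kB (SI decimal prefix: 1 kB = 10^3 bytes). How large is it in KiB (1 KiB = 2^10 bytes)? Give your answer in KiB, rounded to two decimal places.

9.03 KiB

9.251 kB = 9.251 × 10^3 bytes = 9,251 bytes
1 KiB = 2^10 bytes = 1,024 bytes
9,251 / 1,024 = 9.03 KiB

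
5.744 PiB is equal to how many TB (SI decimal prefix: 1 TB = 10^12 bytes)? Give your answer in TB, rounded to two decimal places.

5.744 PiB = 5.744 × 2^50 bytes = 6,467,169,064,904,032.256 bytes
1 TB = 10^12 bytes = 1,000,000,000,000 bytes
6,467,169,064,904,032.256 / 1,000,000,000,000 = 6,467.17 TB

6,467.17 TB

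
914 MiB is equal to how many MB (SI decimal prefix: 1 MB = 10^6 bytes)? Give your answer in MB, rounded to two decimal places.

914 MiB = 914 × 2^20 bytes = 958,398,464 bytes
1 MB = 10^6 bytes = 1,000,000 bytes
958,398,464 / 1,000,000 = 958.40 MB

958.40 MB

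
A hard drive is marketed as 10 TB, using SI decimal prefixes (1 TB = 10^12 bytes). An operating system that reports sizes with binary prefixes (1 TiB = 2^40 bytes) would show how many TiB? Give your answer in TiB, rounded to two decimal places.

9.09 TiB

10 TB = 10 × 10^12 bytes = 10,000,000,000,000 bytes
1 TiB = 2^40 bytes = 1,099,511,627,776 bytes
10,000,000,000,000 / 1,099,511,627,776 = 9.09 TiB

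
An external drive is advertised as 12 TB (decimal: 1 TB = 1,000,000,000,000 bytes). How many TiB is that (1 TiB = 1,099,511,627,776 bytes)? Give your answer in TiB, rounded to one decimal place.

10.9 TiB

12 TB × 1,000,000,000,000 bytes/TB = 12,000,000,000,000 bytes
1 TiB = 2^40 bytes = 1,099,511,627,776 bytes
12,000,000,000,000 / 1,099,511,627,776 = 10.9 TiB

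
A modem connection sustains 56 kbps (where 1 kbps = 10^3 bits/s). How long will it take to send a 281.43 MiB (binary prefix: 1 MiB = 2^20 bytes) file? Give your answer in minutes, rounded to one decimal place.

702.6 minutes

281.43 MiB = 295,100,743.68 bytes = 2,360,805,949.44 bits
56 kbps = 56,000 bits/s
time = 2,360,805,949.44 / 56,000 = 42,157.25 s
42,157.25 s / 60 = 702.6 minutes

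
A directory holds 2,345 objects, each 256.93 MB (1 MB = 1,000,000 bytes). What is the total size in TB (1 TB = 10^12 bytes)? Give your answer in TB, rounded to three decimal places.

Total = 2,345 × 256.93 MB = 602500.85 MB
= 602500.85 × 1,000,000 bytes = 602,500,850,000 bytes
1 TB = 1,000,000,000,000 bytes
602,500,850,000 / 1,000,000,000,000 = 0.603 TB

0.603 TB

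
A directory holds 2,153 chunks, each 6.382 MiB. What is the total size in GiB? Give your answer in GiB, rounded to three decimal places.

13.418 GiB

Total = 2,153 × 6.382 MiB = 13740.446 MiB
= 13740.446 × 1,048,576 bytes = 14,407,901,904.896 bytes
1 GiB = 1,073,741,824 bytes
14,407,901,904.896 / 1,073,741,824 = 13.418 GiB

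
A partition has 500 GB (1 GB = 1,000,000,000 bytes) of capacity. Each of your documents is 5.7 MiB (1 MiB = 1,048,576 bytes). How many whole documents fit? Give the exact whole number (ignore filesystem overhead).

Capacity: 500 GB = 500,000,000,000 bytes
Per item: 5.7 MiB = 5,976,883.2 bytes
⌊500,000,000,000 / 5,976,883.2⌋ = 83,655

83,655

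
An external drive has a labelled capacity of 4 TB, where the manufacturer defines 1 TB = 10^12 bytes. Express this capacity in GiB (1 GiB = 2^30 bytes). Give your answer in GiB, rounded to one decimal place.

4 TB = 4 × 10^12 bytes = 4,000,000,000,000 bytes
1 GiB = 2^30 bytes = 1,073,741,824 bytes
4,000,000,000,000 / 1,073,741,824 = 3,725.3 GiB

3,725.3 GiB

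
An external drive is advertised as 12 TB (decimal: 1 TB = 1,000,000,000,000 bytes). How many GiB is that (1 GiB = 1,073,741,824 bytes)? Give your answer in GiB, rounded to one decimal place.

12 TB × 1,000,000,000,000 bytes/TB = 12,000,000,000,000 bytes
1 GiB = 2^30 bytes = 1,073,741,824 bytes
12,000,000,000,000 / 1,073,741,824 = 11,175.9 GiB

11,175.9 GiB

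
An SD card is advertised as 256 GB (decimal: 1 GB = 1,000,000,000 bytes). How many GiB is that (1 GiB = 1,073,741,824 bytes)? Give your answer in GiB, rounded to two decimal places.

238.42 GiB

256 GB = 256 × 10^9 bytes = 256,000,000,000 bytes
1 GiB = 2^30 bytes = 1,073,741,824 bytes
256,000,000,000 / 1,073,741,824 = 238.42 GiB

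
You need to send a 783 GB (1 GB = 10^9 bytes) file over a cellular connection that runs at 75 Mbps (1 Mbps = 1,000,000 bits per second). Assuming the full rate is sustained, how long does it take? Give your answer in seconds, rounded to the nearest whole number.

783 GB = 783,000,000,000 bytes = 6,264,000,000,000 bits
75 Mbps = 75,000,000 bits/s
time = 6,264,000,000,000 / 75,000,000 = 83,520 s

83,520 seconds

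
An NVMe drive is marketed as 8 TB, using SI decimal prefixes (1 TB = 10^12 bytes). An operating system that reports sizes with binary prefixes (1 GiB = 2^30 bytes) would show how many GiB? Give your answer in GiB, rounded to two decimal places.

7,450.58 GiB

8 TB × 1,000,000,000,000 bytes/TB = 8,000,000,000,000 bytes
1 GiB = 2^30 bytes = 1,073,741,824 bytes
8,000,000,000,000 / 1,073,741,824 = 7,450.58 GiB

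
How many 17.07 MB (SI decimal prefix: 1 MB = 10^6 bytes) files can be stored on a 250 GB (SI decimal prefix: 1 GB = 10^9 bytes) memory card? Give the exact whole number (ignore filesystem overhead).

14,645

Capacity: 250 GB = 250,000,000,000 bytes
Per item: 17.07 MB = 17,070,000 bytes
⌊250,000,000,000 / 17,070,000⌋ = 14,645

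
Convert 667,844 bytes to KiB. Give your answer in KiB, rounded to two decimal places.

652.19 KiB

667,844 bytes given.
1 KiB = 2^10 bytes = 1,024 bytes
667,844 / 1,024 = 652.19 KiB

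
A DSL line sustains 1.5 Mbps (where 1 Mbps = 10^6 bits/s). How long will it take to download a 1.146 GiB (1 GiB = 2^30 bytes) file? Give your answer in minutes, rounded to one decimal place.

109.4 minutes

1.146 GiB = 1,230,508,130.304 bytes = 9,844,065,042.432 bits
1.5 Mbps = 1,500,000 bits/s
time = 9,844,065,042.432 / 1,500,000 = 6,562.71 s
6,562.71 s / 60 = 109.4 minutes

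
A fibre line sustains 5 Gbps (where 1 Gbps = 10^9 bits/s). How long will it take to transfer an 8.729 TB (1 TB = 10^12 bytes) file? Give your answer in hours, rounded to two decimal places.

8.729 TB = 8,729,000,000,000 bytes = 69,832,000,000,000 bits
5 Gbps = 5,000,000,000 bits/s
time = 69,832,000,000,000 / 5,000,000,000 = 13,966.4000 s
13,966.4000 s / 3600 = 3.88 hours

3.88 hours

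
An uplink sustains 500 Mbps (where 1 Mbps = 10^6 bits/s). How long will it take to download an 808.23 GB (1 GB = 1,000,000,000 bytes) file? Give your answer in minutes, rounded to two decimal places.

808.23 GB = 808,230,000,000 bytes = 6,465,840,000,000 bits
500 Mbps = 500,000,000 bits/s
time = 6,465,840,000,000 / 500,000,000 = 12,931.680 s
12,931.680 s / 60 = 215.53 minutes

215.53 minutes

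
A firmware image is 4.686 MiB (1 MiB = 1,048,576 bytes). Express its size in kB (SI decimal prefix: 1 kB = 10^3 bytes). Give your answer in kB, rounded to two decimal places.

4.686 MiB × 1,048,576 bytes/MiB = 4,913,627.136 bytes
1 kB = 1,000 bytes
4,913,627.136 / 1,000 = 4,913.63 kB

4,913.63 kB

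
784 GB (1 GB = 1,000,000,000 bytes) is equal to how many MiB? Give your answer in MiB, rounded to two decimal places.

784 GB = 784 × 10^9 bytes = 784,000,000,000 bytes
1 MiB = 1,048,576 bytes
784,000,000,000 / 1,048,576 = 747,680.66 MiB

747,680.66 MiB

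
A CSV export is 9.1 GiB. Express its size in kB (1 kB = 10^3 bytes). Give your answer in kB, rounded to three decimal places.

9.1 GiB = 9.1 × 2^30 bytes = 9,771,050,598.4 bytes
1 kB = 1,000 bytes
9,771,050,598.4 / 1,000 = 9,771,050.598 kB

9,771,050.598 kB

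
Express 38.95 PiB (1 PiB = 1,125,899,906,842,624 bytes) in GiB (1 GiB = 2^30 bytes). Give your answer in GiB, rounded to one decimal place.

38.95 PiB = 38.95 × 2^50 bytes = 43,853,801,371,520,204.8 bytes
1 GiB = 2^30 bytes = 1,073,741,824 bytes
43,853,801,371,520,204.8 / 1,073,741,824 = 40,842,035.2 GiB

40,842,035.2 GiB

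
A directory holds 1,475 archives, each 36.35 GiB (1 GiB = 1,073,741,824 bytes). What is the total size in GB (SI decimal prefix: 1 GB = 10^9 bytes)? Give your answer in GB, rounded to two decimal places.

Total = 1,475 × 36.35 GiB = 53616.25 GiB
= 53616.25 × 1,073,741,824 bytes = 57,570,010,071,040 bytes
1 GB = 1,000,000,000 bytes
57,570,010,071,040 / 1,000,000,000 = 57,570.01 GB

57,570.01 GB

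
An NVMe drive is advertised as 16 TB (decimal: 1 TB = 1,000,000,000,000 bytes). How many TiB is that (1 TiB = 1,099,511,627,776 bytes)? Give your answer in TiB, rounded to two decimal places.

16 TB × 1,000,000,000,000 bytes/TB = 16,000,000,000,000 bytes
1 TiB = 1,099,511,627,776 bytes
16,000,000,000,000 / 1,099,511,627,776 = 14.55 TiB

14.55 TiB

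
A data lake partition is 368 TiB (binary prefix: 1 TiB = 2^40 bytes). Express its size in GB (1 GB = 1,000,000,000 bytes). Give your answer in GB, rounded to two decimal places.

404,620.28 GB

368 TiB = 368 × 2^40 bytes = 404,620,279,021,568 bytes
1 GB = 10^9 bytes = 1,000,000,000 bytes
404,620,279,021,568 / 1,000,000,000 = 404,620.28 GB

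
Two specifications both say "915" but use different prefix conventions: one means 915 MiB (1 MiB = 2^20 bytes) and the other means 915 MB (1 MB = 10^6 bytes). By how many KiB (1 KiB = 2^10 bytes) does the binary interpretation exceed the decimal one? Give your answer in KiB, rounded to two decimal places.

915 MiB = 915 × 1,048,576 = 959,447,040 bytes
915 MB = 915 × 1,000,000 = 915,000,000 bytes
difference = 44,447,040 bytes
44,447,040 / 1,024 = 43,405.31 KiB

43,405.31 KiB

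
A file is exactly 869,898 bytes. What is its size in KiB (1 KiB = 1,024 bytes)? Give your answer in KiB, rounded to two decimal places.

869,898 bytes given.
1 KiB = 2^10 bytes = 1,024 bytes
869,898 / 1,024 = 849.51 KiB

849.51 KiB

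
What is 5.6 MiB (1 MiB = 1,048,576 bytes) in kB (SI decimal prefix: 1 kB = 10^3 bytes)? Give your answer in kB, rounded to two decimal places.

5,872.03 kB

5.6 MiB × 1,048,576 bytes/MiB = 5,872,025.6 bytes
1 kB = 10^3 bytes = 1,000 bytes
5,872,025.6 / 1,000 = 5,872.03 kB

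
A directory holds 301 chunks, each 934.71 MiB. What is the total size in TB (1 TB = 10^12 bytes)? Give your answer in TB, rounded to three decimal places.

0.295 TB

Total = 301 × 934.71 MiB = 281347.71 MiB
= 281347.71 × 1,048,576 bytes = 295,014,456,360.96 bytes
1 TB = 1,000,000,000,000 bytes
295,014,456,360.96 / 1,000,000,000,000 = 0.295 TB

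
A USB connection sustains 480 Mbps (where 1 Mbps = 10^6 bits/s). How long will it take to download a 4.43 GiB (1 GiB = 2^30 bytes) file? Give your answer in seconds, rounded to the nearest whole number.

79 seconds

4.43 GiB = 4,756,676,280.32 bytes = 38,053,410,242.56 bits
480 Mbps = 480,000,000 bits/s
time = 38,053,410,242.56 / 480,000,000 = 79 s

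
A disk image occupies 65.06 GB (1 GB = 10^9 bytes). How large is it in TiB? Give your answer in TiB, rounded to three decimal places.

65.06 GB × 1,000,000,000 bytes/GB = 65,060,000,000 bytes
1 TiB = 1,099,511,627,776 bytes
65,060,000,000 / 1,099,511,627,776 = 0.059 TiB

0.059 TiB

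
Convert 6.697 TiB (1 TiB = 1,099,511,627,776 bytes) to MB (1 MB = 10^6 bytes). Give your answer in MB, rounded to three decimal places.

7,363,429.371 MB

6.697 TiB = 6.697 × 2^40 bytes = 7,363,429,371,215.872 bytes
1 MB = 10^6 bytes = 1,000,000 bytes
7,363,429,371,215.872 / 1,000,000 = 7,363,429.371 MB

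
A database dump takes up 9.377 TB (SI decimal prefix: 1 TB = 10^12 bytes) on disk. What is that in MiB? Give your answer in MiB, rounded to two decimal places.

8,942,604.06 MiB

9.377 TB = 9.377 × 10^12 bytes = 9,377,000,000,000 bytes
1 MiB = 2^20 bytes = 1,048,576 bytes
9,377,000,000,000 / 1,048,576 = 8,942,604.06 MiB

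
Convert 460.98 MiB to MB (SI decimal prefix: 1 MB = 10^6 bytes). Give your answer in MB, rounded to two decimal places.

460.98 MiB = 460.98 × 2^20 bytes = 483,372,564.48 bytes
1 MB = 1,000,000 bytes
483,372,564.48 / 1,000,000 = 483.37 MB

483.37 MB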